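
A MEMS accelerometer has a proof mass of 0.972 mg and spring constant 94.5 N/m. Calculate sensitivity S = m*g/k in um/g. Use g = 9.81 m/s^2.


Step 1: Convert mass: m = 0.972 mg = 9.72e-07 kg
Step 2: S = m * g / k = 9.72e-07 * 9.81 / 94.5
Step 3: S = 1.01e-07 m/g
Step 4: Convert to um/g: S = 0.101 um/g


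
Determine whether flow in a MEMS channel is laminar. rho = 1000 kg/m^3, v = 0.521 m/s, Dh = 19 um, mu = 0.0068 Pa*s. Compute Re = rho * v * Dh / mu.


Step 1: Convert Dh to meters: Dh = 19e-6 m
Step 2: Re = rho * v * Dh / mu
Re = 1000 * 0.521 * 19e-6 / 0.0068
Re = 1.456
Since Re = 1.456 is below ~2300, the flow is laminar.


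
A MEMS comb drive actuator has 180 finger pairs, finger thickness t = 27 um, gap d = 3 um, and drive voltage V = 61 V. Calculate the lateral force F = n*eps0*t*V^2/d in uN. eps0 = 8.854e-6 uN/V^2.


Step 1: Parameters: n=180, eps0=8.854e-6 uN/V^2, t=27 um, V=61 V, d=3 um
Step 2: V^2 = 3721
Step 3: F = 180 * 8.854e-6 * 27 * 3721 / 3
F = 53.372 uN


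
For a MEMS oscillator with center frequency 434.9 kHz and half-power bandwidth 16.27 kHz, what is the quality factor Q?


Step 1: Q = f0 / bandwidth
Step 2: Q = 434.9 / 16.27
Q = 26.7


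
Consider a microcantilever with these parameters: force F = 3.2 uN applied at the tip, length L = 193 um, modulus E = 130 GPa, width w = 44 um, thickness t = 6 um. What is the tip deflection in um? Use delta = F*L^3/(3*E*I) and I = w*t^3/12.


Step 1: Calculate the second moment of area.
I = w * t^3 / 12 = 44 * 6^3 / 12 = 792.0 um^4
Step 2: Convert E to consistent units (1 GPa = 1000 uN/um^2).
E = 130 GPa = 130000 uN/um^2
Step 3: Calculate tip deflection.
delta = F * L^3 / (3 * E * I)
delta = 3.2 * 193^3 / (3 * 130000 * 792.0)
delta = 0.0745 um


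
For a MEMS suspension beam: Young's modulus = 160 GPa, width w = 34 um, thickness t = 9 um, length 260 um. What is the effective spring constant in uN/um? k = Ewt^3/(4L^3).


Step 1: Convert E to consistent units (1 GPa = 1000 uN/um^2).
E = 160 GPa = 160000 uN/um^2
Step 2: Compute t^3 = 9^3 = 729
Step 3: Compute L^3 = 260^3 = 17576000
Step 4: k = 160000 * 34 * 729 / (4 * 17576000)
k = 56.4087 uN/um


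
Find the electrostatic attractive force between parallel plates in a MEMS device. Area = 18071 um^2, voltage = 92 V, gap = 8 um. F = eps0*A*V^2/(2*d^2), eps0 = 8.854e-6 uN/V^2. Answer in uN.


Step 1: Identify parameters.
eps0 = 8.854e-6 uN/V^2, A = 18071 um^2, V = 92 V, d = 8 um
Step 2: Compute V^2 = 92^2 = 8464
Step 3: Compute d^2 = 8^2 = 64
Step 4: F = 0.5 * 8.854e-6 * 18071 * 8464 / 64
F = 10.58 uN


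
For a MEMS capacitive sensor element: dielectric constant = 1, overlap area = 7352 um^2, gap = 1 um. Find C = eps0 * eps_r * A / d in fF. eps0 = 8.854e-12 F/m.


Step 1: Convert area to m^2: A = 7352e-12 m^2
Step 2: Convert gap to m: d = 1e-6 m
Step 3: C = eps0 * eps_r * A / d
C = 8.854e-12 * 1 * 7352e-12 / 1e-6
Step 4: Convert to fF (multiply by 1e15).
C = 65.09 fF


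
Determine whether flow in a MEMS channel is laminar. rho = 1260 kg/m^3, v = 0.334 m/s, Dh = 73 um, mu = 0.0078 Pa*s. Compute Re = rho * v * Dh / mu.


Step 1: Convert Dh to meters: Dh = 73e-6 m
Step 2: Re = rho * v * Dh / mu
Re = 1260 * 0.334 * 73e-6 / 0.0078
Re = 3.939
Since Re = 3.939 is below ~2300, the flow is laminar.


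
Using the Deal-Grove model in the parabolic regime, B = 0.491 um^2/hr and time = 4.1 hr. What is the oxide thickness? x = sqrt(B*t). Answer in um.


Step 1: Compute B*t = 0.491 * 4.1 = 2.0131
Step 2: x = sqrt(2.0131)
x = 1.419 um


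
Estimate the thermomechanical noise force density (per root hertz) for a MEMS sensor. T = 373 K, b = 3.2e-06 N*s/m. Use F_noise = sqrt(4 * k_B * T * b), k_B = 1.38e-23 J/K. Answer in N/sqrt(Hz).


Step 1: Compute 4 * k_B * T * b
= 4 * 1.38e-23 * 373 * 3.2e-06
= 6.5887e-26 N^2/Hz
Step 2: F_noise = sqrt(6.5887e-26)
F_noise = 2.57e-13 N/sqrt(Hz)


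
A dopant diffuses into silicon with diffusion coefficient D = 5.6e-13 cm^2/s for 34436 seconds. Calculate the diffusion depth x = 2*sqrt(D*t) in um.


Step 1: Compute D*t = 5.6e-13 * 34436 = 1.928416e-08 cm^2
Step 2: sqrt(D*t) = 1.38867e-04 cm
Step 3: x = 2 * 1.38867e-04 cm = 2.77734e-04 cm
Step 4: Convert to um (1 cm = 1e4 um): x = 2.777 um


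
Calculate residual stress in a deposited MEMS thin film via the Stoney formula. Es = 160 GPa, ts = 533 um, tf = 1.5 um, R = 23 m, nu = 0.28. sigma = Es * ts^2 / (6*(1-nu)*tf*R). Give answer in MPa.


Step 1: Compute numerator: Es * ts^2 = 160 * 533^2 = 45454240 (GPa*um^2)
Step 2: Compute denominator (R in um): 6*(1-nu)*tf*R = 6*0.72*1.5*23e6 = 149040000.0 (um^2)
Step 3: sigma (GPa) = 45454240 / 149040000.0 = 3.0498e-01 GPa
Step 4: Convert to MPa (x1000): sigma = 305.0 MPa


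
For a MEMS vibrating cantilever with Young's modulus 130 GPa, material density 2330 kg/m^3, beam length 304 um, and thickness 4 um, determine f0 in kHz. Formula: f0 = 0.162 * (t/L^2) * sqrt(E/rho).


Step 1: Convert units to SI.
t_SI = 4e-6 m, L_SI = 304e-6 m
Step 2: Calculate sqrt(E/rho).
sqrt(130e9 / 2330) = 7469.54 m/s
Step 3: Compute f0.
f0 = 0.162 * 4e-6 / (304e-6)^2 * 7469.54 = 52374.7 Hz = 52.37 kHz


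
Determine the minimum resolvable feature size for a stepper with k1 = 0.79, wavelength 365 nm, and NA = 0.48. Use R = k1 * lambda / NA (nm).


Step 1: Identify values: k1 = 0.79, lambda = 365 nm, NA = 0.48
Step 2: R = k1 * lambda / NA
R = 0.79 * 365 / 0.48
R = 600.7 nm


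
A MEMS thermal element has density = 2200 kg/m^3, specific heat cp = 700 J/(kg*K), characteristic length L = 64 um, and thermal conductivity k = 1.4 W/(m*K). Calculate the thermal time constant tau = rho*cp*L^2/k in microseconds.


Step 1: Convert L to m: L = 64e-6 m
Step 2: L^2 = (64e-6)^2 = 4.096e-09 m^2
Step 3: tau = 2200 * 700 * 4.096e-09 / 1.4 = 4.5056e-03 s
Step 4: Convert to microseconds (multiply by 1e6).
tau = 4505.6 us


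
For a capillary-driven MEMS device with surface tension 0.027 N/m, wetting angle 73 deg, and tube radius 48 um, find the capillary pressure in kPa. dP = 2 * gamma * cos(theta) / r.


Step 1: cos(73 deg) = 0.2924
Step 2: Convert r to m: r = 48e-6 m
Step 3: dP = 2 * 0.027 * 0.2924 / 48e-6 = 329.0 Pa
Step 4: Convert Pa to kPa (divide by 1000).
dP = 0.33 kPa


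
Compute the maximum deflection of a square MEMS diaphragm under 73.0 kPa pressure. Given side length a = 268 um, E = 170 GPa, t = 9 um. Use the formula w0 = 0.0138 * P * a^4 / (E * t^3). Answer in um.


Step 1: Convert pressure to compatible units (E is in GPa, so P in GPa).
P = 73.0 kPa = 73.0e-6 GPa
Step 2: Compute numerator: 0.0138 * P * a^4.
a^4 = 268^4 = 5158686976
numerator = 0.0138 * 73.0e-6 * 5158686976 = 5.1969e+03
Step 3: Compute denominator: E * t^3 = 170 * 9^3 = 123930
Step 4: w0 = numerator / denominator = 5.1969e+03 / 123930 = 0.0419 um


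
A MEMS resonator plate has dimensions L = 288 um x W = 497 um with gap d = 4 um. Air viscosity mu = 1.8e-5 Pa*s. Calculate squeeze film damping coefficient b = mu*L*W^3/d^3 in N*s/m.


Step 1: Convert to SI.
L = 288e-6 m, W = 497e-6 m, d = 4e-6 m
Step 2: W^3 = (497e-6)^3 = 1.23e-10 m^3
Step 3: d^3 = (4e-6)^3 = 6.40e-17 m^3
Step 4: b = 1.8e-5 * 288e-6 * 1.23e-10 / 6.40e-17
b = 9.94e-03 N*s/m


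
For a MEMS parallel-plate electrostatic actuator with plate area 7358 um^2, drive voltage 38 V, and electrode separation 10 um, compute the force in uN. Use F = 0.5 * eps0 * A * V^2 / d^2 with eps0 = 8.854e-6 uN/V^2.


Step 1: Identify parameters.
eps0 = 8.854e-6 uN/V^2, A = 7358 um^2, V = 38 V, d = 10 um
Step 2: Compute V^2 = 38^2 = 1444
Step 3: Compute d^2 = 10^2 = 100
Step 4: F = 0.5 * 8.854e-6 * 7358 * 1444 / 100
F = 0.47 uN


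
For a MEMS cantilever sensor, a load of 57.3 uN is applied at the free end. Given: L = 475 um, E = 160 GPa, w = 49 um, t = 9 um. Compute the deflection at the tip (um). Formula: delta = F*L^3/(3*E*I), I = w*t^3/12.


Step 1: Calculate the second moment of area.
I = w * t^3 / 12 = 49 * 9^3 / 12 = 2976.75 um^4
Step 2: Convert E to consistent units (1 GPa = 1000 uN/um^2).
E = 160 GPa = 160000 uN/um^2
Step 3: Calculate tip deflection.
delta = F * L^3 / (3 * E * I)
delta = 57.3 * 475^3 / (3 * 160000 * 2976.75)
delta = 4.2979 um


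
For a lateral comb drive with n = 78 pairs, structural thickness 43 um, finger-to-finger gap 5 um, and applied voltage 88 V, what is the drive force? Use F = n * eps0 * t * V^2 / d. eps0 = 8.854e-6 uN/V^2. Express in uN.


Step 1: Parameters: n=78, eps0=8.854e-6 uN/V^2, t=43 um, V=88 V, d=5 um
Step 2: V^2 = 7744
Step 3: F = 78 * 8.854e-6 * 43 * 7744 / 5
F = 45.994 uN


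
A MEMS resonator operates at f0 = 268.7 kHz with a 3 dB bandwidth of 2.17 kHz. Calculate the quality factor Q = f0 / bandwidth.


Step 1: Q = f0 / bandwidth
Step 2: Q = 268.7 / 2.17
Q = 123.8


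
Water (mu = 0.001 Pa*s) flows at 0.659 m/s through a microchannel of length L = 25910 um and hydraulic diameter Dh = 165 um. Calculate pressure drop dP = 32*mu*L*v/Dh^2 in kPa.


Step 1: Convert to SI: L = 25910e-6 m, Dh = 165e-6 m
Step 2: dP = 32 * 0.001 * 25910e-6 * 0.659 / (165e-6)^2
Step 3: dP = 20069.42 Pa
Step 4: Convert to kPa: dP = 20.07 kPa


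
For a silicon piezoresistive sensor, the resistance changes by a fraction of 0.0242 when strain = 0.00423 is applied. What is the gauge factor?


Step 1: Identify values.
dR/R = 0.0242, strain = 0.00423
Step 2: GF = (dR/R) / strain = 0.0242 / 0.00423
GF = 5.7


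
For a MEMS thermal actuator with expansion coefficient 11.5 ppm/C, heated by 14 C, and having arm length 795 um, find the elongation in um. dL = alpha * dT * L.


Step 1: Convert CTE: alpha = 11.5 ppm/C = 11.5e-6 /C
Step 2: dL = 11.5e-6 * 14 * 795
dL = 0.128 um


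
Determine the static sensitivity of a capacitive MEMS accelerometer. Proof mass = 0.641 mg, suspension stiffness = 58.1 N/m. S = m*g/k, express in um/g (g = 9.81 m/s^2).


Step 1: Convert mass: m = 0.641 mg = 6.41e-07 kg
Step 2: S = m * g / k = 6.41e-07 * 9.81 / 58.1
Step 3: S = 1.08e-07 m/g
Step 4: Convert to um/g: S = 0.108 um/g


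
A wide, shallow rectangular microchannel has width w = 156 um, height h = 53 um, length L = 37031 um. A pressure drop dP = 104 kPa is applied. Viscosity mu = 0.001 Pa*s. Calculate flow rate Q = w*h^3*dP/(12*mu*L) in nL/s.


Step 1: Convert all dimensions to SI (meters).
w = 156e-6 m, h = 53e-6 m, L = 37031e-6 m, dP = 104e3 Pa
Step 2: Q = w * h^3 * dP / (12 * mu * L)
Q = 156e-6 * (53e-6)^3 * 104e3 / (12 * 0.001 * 37031e-6) = 5.43549199e-09 m^3/s
Step 3: Convert Q from m^3/s to nL/s (1 m^3 = 1e12 nL, so multiply by 1e12).
Q = 5435.492 nL/s


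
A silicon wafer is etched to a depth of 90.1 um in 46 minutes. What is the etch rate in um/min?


Step 1: Etch rate = depth / time
Step 2: rate = 90.1 / 46
rate = 1.959 um/min


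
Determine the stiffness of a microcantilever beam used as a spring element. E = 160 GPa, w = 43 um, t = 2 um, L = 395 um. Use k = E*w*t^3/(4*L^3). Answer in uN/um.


Step 1: Convert E to consistent units (1 GPa = 1000 uN/um^2).
E = 160 GPa = 160000 uN/um^2
Step 2: Compute t^3 = 2^3 = 8
Step 3: Compute L^3 = 395^3 = 61629875
Step 4: k = 160000 * 43 * 8 / (4 * 61629875)
k = 0.2233 uN/um


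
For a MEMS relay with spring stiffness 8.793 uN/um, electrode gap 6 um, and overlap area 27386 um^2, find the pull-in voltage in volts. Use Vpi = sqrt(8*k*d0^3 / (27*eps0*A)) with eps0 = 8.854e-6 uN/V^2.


Step 1: Compute numerator: 8 * k * d0^3 = 8 * 8.793 * 6^3 = 15194.304
Step 2: Compute denominator: 27 * eps0 * A = 27 * 8.854e-6 * 27386 = 6.546842
Step 3: Vpi = sqrt(15194.304 / 6.546842)
Vpi = 48.18 V


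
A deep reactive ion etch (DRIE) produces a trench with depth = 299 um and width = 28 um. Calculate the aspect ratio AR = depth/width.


Step 1: AR = depth / width
Step 2: AR = 299 / 28
AR = 10.7


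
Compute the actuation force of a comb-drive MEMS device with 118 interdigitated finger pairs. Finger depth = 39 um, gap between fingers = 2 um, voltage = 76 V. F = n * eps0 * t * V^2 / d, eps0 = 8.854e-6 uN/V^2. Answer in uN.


Step 1: Parameters: n=118, eps0=8.854e-6 uN/V^2, t=39 um, V=76 V, d=2 um
Step 2: V^2 = 5776
Step 3: F = 118 * 8.854e-6 * 39 * 5776 / 2
F = 117.675 uN


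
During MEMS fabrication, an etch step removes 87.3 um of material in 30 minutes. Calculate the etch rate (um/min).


Step 1: Etch rate = depth / time
Step 2: rate = 87.3 / 30
rate = 2.91 um/min


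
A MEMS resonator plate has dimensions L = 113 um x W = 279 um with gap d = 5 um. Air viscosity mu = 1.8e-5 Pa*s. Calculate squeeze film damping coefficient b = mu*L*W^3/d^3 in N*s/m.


Step 1: Convert to SI.
L = 113e-6 m, W = 279e-6 m, d = 5e-6 m
Step 2: W^3 = (279e-6)^3 = 2.17e-11 m^3
Step 3: d^3 = (5e-6)^3 = 1.25e-16 m^3
Step 4: b = 1.8e-5 * 113e-6 * 2.17e-11 / 1.25e-16
b = 3.53e-04 N*s/m


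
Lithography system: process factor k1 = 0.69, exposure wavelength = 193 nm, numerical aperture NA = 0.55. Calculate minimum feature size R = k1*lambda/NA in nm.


Step 1: Identify values: k1 = 0.69, lambda = 193 nm, NA = 0.55
Step 2: R = k1 * lambda / NA
R = 0.69 * 193 / 0.55
R = 242.1 nm


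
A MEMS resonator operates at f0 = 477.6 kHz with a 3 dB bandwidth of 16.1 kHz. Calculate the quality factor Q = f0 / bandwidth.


Step 1: Q = f0 / bandwidth
Step 2: Q = 477.6 / 16.1
Q = 29.7


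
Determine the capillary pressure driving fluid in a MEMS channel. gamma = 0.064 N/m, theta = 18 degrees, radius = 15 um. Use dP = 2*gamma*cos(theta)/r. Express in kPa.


Step 1: cos(18 deg) = 0.9511
Step 2: Convert r to m: r = 15e-6 m
Step 3: dP = 2 * 0.064 * 0.9511 / 15e-6 = 8116.1 Pa
Step 4: Convert Pa to kPa (divide by 1000).
dP = 8.12 kPa


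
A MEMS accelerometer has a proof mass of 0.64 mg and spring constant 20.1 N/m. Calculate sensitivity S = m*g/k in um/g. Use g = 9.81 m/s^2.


Step 1: Convert mass: m = 0.64 mg = 6.40e-07 kg
Step 2: S = m * g / k = 6.40e-07 * 9.81 / 20.1
Step 3: S = 3.12e-07 m/g
Step 4: Convert to um/g: S = 0.312 um/g


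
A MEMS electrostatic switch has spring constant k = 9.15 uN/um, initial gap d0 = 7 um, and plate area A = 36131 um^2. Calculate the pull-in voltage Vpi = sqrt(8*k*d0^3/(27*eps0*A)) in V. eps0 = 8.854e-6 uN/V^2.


Step 1: Compute numerator: 8 * k * d0^3 = 8 * 9.15 * 7^3 = 25107.6
Step 2: Compute denominator: 27 * eps0 * A = 27 * 8.854e-6 * 36131 = 8.637405
Step 3: Vpi = sqrt(25107.6 / 8.637405)
Vpi = 53.92 V


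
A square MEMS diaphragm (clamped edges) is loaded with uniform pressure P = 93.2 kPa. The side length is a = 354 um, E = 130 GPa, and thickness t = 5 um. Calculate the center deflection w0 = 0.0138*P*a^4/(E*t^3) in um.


Step 1: Convert pressure to compatible units (E is in GPa, so P in GPa).
P = 93.2 kPa = 93.2e-6 GPa
Step 2: Compute numerator: 0.0138 * P * a^4.
a^4 = 354^4 = 15704099856
numerator = 0.0138 * 93.2e-6 * 15704099856 = 2.0198e+04
Step 3: Compute denominator: E * t^3 = 130 * 5^3 = 16250
Step 4: w0 = numerator / denominator = 2.0198e+04 / 16250 = 1.243 um


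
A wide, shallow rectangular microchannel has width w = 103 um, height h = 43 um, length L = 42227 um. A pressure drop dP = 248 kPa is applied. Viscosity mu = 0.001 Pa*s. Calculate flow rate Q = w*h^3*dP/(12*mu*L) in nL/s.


Step 1: Convert all dimensions to SI (meters).
w = 103e-6 m, h = 43e-6 m, L = 42227e-6 m, dP = 248e3 Pa
Step 2: Q = w * h^3 * dP / (12 * mu * L)
Q = 103e-6 * (43e-6)^3 * 248e3 / (12 * 0.001 * 42227e-6) = 4.00795464e-09 m^3/s
Step 3: Convert Q from m^3/s to nL/s (1 m^3 = 1e12 nL, so multiply by 1e12).
Q = 4007.955 nL/s


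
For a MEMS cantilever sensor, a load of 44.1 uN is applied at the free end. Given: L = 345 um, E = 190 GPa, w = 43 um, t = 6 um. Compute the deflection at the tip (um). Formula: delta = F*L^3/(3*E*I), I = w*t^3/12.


Step 1: Calculate the second moment of area.
I = w * t^3 / 12 = 43 * 6^3 / 12 = 774.0 um^4
Step 2: Convert E to consistent units (1 GPa = 1000 uN/um^2).
E = 190 GPa = 190000 uN/um^2
Step 3: Calculate tip deflection.
delta = F * L^3 / (3 * E * I)
delta = 44.1 * 345^3 / (3 * 190000 * 774.0)
delta = 4.1047 um


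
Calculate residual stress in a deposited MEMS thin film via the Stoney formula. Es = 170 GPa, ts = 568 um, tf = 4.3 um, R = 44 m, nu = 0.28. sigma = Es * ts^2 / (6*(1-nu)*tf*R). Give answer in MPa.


Step 1: Compute numerator: Es * ts^2 = 170 * 568^2 = 54846080 (GPa*um^2)
Step 2: Compute denominator (R in um): 6*(1-nu)*tf*R = 6*0.72*4.3*44e6 = 817344000.0 (um^2)
Step 3: sigma (GPa) = 54846080 / 817344000.0 = 6.7103e-02 GPa
Step 4: Convert to MPa (x1000): sigma = 67.1 MPa


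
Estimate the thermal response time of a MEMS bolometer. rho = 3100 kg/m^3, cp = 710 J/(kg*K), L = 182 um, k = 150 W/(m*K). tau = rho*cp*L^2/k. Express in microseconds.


Step 1: Convert L to m: L = 182e-6 m
Step 2: L^2 = (182e-6)^2 = 3.3124e-08 m^2
Step 3: tau = 3100 * 710 * 3.3124e-08 / 150 = 4.8603949e-04 s
Step 4: Convert to microseconds (multiply by 1e6).
tau = 486.039 us


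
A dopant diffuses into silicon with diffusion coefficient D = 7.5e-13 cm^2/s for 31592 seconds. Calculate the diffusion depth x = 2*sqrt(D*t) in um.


Step 1: Compute D*t = 7.5e-13 * 31592 = 2.3694e-08 cm^2
Step 2: sqrt(D*t) = 1.53929e-04 cm
Step 3: x = 2 * 1.53929e-04 cm = 3.07858e-04 cm
Step 4: Convert to um (1 cm = 1e4 um): x = 3.079 um


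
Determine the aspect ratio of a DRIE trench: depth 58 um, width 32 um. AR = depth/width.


Step 1: AR = depth / width
Step 2: AR = 58 / 32
AR = 1.8


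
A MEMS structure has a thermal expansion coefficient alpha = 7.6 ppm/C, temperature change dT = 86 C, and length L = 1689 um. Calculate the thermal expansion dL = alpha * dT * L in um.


Step 1: Convert CTE: alpha = 7.6 ppm/C = 7.6e-6 /C
Step 2: dL = 7.6e-6 * 86 * 1689
dL = 1.1039 um


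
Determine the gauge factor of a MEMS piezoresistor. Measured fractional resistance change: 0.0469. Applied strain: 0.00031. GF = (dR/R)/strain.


Step 1: Identify values.
dR/R = 0.0469, strain = 0.00031
Step 2: GF = (dR/R) / strain = 0.0469 / 0.00031
GF = 151.3


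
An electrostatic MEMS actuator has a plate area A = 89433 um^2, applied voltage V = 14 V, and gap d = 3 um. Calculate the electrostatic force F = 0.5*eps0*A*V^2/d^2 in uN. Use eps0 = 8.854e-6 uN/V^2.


Step 1: Identify parameters.
eps0 = 8.854e-6 uN/V^2, A = 89433 um^2, V = 14 V, d = 3 um
Step 2: Compute V^2 = 14^2 = 196
Step 3: Compute d^2 = 3^2 = 9
Step 4: F = 0.5 * 8.854e-6 * 89433 * 196 / 9
F = 8.622 uN


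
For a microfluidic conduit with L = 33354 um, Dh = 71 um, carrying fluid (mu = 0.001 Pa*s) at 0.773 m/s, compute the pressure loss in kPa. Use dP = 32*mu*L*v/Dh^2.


Step 1: Convert to SI: L = 33354e-6 m, Dh = 71e-6 m
Step 2: dP = 32 * 0.001 * 33354e-6 * 0.773 / (71e-6)^2
Step 3: dP = 163666.84 Pa
Step 4: Convert to kPa: dP = 163.67 kPa


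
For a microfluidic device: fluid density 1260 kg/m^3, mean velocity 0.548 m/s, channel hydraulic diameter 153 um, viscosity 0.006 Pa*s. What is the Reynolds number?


Step 1: Convert Dh to meters: Dh = 153e-6 m
Step 2: Re = rho * v * Dh / mu
Re = 1260 * 0.548 * 153e-6 / 0.006
Re = 17.607


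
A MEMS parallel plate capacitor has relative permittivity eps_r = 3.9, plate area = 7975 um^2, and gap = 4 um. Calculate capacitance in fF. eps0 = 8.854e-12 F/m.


Step 1: Convert area to m^2: A = 7975e-12 m^2
Step 2: Convert gap to m: d = 4e-6 m
Step 3: C = eps0 * eps_r * A / d
C = 8.854e-12 * 3.9 * 7975e-12 / 4e-6
Step 4: Convert to fF (multiply by 1e15).
C = 68.85 fF


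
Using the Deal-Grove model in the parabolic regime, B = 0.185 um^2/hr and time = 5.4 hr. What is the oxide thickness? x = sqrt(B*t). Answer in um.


Step 1: Compute B*t = 0.185 * 5.4 = 0.999
Step 2: x = sqrt(0.999)
x = 0.999 um


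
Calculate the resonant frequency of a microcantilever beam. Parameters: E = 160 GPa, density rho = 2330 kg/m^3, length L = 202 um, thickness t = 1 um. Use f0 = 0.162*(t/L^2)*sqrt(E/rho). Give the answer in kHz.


Step 1: Convert units to SI.
t_SI = 1e-6 m, L_SI = 202e-6 m
Step 2: Calculate sqrt(E/rho).
sqrt(160e9 / 2330) = 8286.71 m/s
Step 3: Compute f0.
f0 = 0.162 * 1e-6 / (202e-6)^2 * 8286.71 = 32899.9 Hz = 32.9 kHz


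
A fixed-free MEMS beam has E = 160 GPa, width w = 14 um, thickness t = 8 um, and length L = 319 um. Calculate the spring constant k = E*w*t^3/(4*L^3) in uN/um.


Step 1: Convert E to consistent units (1 GPa = 1000 uN/um^2).
E = 160 GPa = 160000 uN/um^2
Step 2: Compute t^3 = 8^3 = 512
Step 3: Compute L^3 = 319^3 = 32461759
Step 4: k = 160000 * 14 * 512 / (4 * 32461759)
k = 8.8325 uN/um


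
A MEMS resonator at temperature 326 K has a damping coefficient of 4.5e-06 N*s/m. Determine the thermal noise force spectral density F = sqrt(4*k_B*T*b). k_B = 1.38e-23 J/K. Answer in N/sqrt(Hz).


Step 1: Compute 4 * k_B * T * b
= 4 * 1.38e-23 * 326 * 4.5e-06
= 8.0978e-26 N^2/Hz
Step 2: F_noise = sqrt(8.0978e-26)
F_noise = 2.85e-13 N/sqrt(Hz)


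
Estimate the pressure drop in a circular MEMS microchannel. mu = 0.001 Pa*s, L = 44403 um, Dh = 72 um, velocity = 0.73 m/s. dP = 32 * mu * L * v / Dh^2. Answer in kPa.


Step 1: Convert to SI: L = 44403e-6 m, Dh = 72e-6 m
Step 2: dP = 32 * 0.001 * 44403e-6 * 0.73 / (72e-6)^2
Step 3: dP = 200087.59 Pa
Step 4: Convert to kPa: dP = 200.09 kPa


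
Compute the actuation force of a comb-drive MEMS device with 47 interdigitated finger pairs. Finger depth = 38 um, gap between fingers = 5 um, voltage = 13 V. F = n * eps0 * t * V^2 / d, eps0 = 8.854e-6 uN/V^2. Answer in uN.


Step 1: Parameters: n=47, eps0=8.854e-6 uN/V^2, t=38 um, V=13 V, d=5 um
Step 2: V^2 = 169
Step 3: F = 47 * 8.854e-6 * 38 * 169 / 5
F = 0.534 uN


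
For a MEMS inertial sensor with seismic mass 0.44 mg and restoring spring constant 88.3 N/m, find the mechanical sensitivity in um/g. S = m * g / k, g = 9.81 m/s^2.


Step 1: Convert mass: m = 0.44 mg = 4.40e-07 kg
Step 2: S = m * g / k = 4.40e-07 * 9.81 / 88.3
Step 3: S = 4.89e-08 m/g
Step 4: Convert to um/g: S = 0.049 um/g


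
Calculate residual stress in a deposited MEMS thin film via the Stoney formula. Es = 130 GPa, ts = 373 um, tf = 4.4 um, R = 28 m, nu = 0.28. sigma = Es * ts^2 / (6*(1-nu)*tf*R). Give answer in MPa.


Step 1: Compute numerator: Es * ts^2 = 130 * 373^2 = 18086770 (GPa*um^2)
Step 2: Compute denominator (R in um): 6*(1-nu)*tf*R = 6*0.72*4.4*28e6 = 532224000.0 (um^2)
Step 3: sigma (GPa) = 18086770 / 532224000.0 = 3.3983e-02 GPa
Step 4: Convert to MPa (x1000): sigma = 34.0 MPa


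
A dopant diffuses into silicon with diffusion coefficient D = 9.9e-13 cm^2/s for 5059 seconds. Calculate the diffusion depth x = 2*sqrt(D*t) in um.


Step 1: Compute D*t = 9.9e-13 * 5059 = 5.00841e-09 cm^2
Step 2: sqrt(D*t) = 7.07701e-05 cm
Step 3: x = 2 * 7.07701e-05 cm = 1.415402e-04 cm
Step 4: Convert to um (1 cm = 1e4 um): x = 1.415 um


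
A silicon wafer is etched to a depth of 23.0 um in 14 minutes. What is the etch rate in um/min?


Step 1: Etch rate = depth / time
Step 2: rate = 23.0 / 14
rate = 1.643 um/min


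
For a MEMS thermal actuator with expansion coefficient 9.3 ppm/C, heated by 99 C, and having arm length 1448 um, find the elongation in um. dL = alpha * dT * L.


Step 1: Convert CTE: alpha = 9.3 ppm/C = 9.3e-6 /C
Step 2: dL = 9.3e-6 * 99 * 1448
dL = 1.3332 um


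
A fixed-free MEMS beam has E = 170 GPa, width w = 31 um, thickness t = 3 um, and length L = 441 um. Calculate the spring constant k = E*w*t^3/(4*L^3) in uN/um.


Step 1: Convert E to consistent units (1 GPa = 1000 uN/um^2).
E = 170 GPa = 170000 uN/um^2
Step 2: Compute t^3 = 3^3 = 27
Step 3: Compute L^3 = 441^3 = 85766121
Step 4: k = 170000 * 31 * 27 / (4 * 85766121)
k = 0.4148 uN/um


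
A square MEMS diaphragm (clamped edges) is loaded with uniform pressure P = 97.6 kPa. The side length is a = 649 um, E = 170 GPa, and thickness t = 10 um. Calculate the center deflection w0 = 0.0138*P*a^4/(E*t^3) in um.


Step 1: Convert pressure to compatible units (E is in GPa, so P in GPa).
P = 97.6 kPa = 97.6e-6 GPa
Step 2: Compute numerator: 0.0138 * P * a^4.
a^4 = 649^4 = 177410282401
numerator = 0.0138 * 97.6e-6 * 177410282401 = 2.389504e+05
Step 3: Compute denominator: E * t^3 = 170 * 10^3 = 170000
Step 4: w0 = numerator / denominator = 2.389504e+05 / 170000 = 1.4056 um


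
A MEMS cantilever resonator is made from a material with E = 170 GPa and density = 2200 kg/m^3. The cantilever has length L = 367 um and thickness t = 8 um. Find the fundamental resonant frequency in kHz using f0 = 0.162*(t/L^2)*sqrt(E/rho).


Step 1: Convert units to SI.
t_SI = 8e-6 m, L_SI = 367e-6 m
Step 2: Calculate sqrt(E/rho).
sqrt(170e9 / 2200) = 8790.49 m/s
Step 3: Compute f0.
f0 = 0.162 * 8e-6 / (367e-6)^2 * 8790.49 = 84583.6 Hz = 84.58 kHz


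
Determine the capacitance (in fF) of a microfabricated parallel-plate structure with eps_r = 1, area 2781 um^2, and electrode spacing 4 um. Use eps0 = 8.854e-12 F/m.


Step 1: Convert area to m^2: A = 2781e-12 m^2
Step 2: Convert gap to m: d = 4e-6 m
Step 3: C = eps0 * eps_r * A / d
C = 8.854e-12 * 1 * 2781e-12 / 4e-6
Step 4: Convert to fF (multiply by 1e15).
C = 6.16 fF


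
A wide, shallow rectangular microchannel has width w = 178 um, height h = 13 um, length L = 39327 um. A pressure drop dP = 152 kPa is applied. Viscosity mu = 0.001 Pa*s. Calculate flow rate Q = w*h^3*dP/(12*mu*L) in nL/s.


Step 1: Convert all dimensions to SI (meters).
w = 178e-6 m, h = 13e-6 m, L = 39327e-6 m, dP = 152e3 Pa
Step 2: Q = w * h^3 * dP / (12 * mu * L)
Q = 178e-6 * (13e-6)^3 * 152e3 / (12 * 0.001 * 39327e-6) = 1.2595679e-10 m^3/s
Step 3: Convert Q from m^3/s to nL/s (1 m^3 = 1e12 nL, so multiply by 1e12).
Q = 125.957 nL/s


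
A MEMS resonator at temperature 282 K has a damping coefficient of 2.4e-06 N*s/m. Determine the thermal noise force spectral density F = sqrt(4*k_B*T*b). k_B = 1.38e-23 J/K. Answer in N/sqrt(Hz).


Step 1: Compute 4 * k_B * T * b
= 4 * 1.38e-23 * 282 * 2.4e-06
= 3.7359e-26 N^2/Hz
Step 2: F_noise = sqrt(3.7359e-26)
F_noise = 1.93e-13 N/sqrt(Hz)


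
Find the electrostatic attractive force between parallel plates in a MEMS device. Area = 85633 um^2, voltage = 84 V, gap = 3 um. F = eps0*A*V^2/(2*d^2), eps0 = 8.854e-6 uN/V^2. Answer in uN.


Step 1: Identify parameters.
eps0 = 8.854e-6 uN/V^2, A = 85633 um^2, V = 84 V, d = 3 um
Step 2: Compute V^2 = 84^2 = 7056
Step 3: Compute d^2 = 3^2 = 9
Step 4: F = 0.5 * 8.854e-6 * 85633 * 7056 / 9
F = 297.212 uN


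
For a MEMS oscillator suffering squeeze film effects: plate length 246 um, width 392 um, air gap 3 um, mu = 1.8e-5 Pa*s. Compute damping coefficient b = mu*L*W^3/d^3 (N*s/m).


Step 1: Convert to SI.
L = 246e-6 m, W = 392e-6 m, d = 3e-6 m
Step 2: W^3 = (392e-6)^3 = 6.02e-11 m^3
Step 3: d^3 = (3e-6)^3 = 2.70e-17 m^3
Step 4: b = 1.8e-5 * 246e-6 * 6.02e-11 / 2.70e-17
b = 9.88e-03 N*s/m


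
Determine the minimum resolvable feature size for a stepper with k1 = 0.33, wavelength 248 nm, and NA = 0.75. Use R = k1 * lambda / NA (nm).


Step 1: Identify values: k1 = 0.33, lambda = 248 nm, NA = 0.75
Step 2: R = k1 * lambda / NA
R = 0.33 * 248 / 0.75
R = 109.1 nm


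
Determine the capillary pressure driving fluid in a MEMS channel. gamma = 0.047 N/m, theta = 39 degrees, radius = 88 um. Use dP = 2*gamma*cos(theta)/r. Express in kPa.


Step 1: cos(39 deg) = 0.7771
Step 2: Convert r to m: r = 88e-6 m
Step 3: dP = 2 * 0.047 * 0.7771 / 88e-6 = 830.1 Pa
Step 4: Convert Pa to kPa (divide by 1000).
dP = 0.83 kPa


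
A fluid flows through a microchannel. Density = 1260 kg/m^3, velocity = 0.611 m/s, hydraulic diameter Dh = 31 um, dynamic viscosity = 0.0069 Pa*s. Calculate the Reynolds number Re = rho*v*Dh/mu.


Step 1: Convert Dh to meters: Dh = 31e-6 m
Step 2: Re = rho * v * Dh / mu
Re = 1260 * 0.611 * 31e-6 / 0.0069
Re = 3.459


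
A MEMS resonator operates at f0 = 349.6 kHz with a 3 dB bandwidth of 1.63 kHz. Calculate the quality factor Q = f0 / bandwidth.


Step 1: Q = f0 / bandwidth
Step 2: Q = 349.6 / 1.63
Q = 214.5


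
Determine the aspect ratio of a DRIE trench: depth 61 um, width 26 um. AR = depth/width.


Step 1: AR = depth / width
Step 2: AR = 61 / 26
AR = 2.3


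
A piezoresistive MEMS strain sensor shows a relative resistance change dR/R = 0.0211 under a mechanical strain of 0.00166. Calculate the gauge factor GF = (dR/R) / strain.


Step 1: Identify values.
dR/R = 0.0211, strain = 0.00166
Step 2: GF = (dR/R) / strain = 0.0211 / 0.00166
GF = 12.7


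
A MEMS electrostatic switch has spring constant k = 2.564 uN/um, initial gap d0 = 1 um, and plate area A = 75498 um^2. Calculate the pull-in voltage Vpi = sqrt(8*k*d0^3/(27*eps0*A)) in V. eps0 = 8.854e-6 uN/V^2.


Step 1: Compute numerator: 8 * k * d0^3 = 8 * 2.564 * 1^3 = 20.512
Step 2: Compute denominator: 27 * eps0 * A = 27 * 8.854e-6 * 75498 = 18.048401
Step 3: Vpi = sqrt(20.512 / 18.048401)
Vpi = 1.07 V


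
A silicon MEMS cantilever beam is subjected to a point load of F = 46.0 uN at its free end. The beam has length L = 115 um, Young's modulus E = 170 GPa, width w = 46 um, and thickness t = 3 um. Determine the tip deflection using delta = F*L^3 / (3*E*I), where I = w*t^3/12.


Step 1: Calculate the second moment of area.
I = w * t^3 / 12 = 46 * 3^3 / 12 = 103.5 um^4
Step 2: Convert E to consistent units (1 GPa = 1000 uN/um^2).
E = 170 GPa = 170000 uN/um^2
Step 3: Calculate tip deflection.
delta = F * L^3 / (3 * E * I)
delta = 46.0 * 115^3 / (3 * 170000 * 103.5)
delta = 1.3254 um


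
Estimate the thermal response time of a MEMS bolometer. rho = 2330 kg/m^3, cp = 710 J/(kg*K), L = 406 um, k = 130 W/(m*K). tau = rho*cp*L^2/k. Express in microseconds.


Step 1: Convert L to m: L = 406e-6 m
Step 2: L^2 = (406e-6)^2 = 1.64836e-07 m^2
Step 3: tau = 2330 * 710 * 1.64836e-07 / 130 = 2.0976015e-03 s
Step 4: Convert to microseconds (multiply by 1e6).
tau = 2097.601 us


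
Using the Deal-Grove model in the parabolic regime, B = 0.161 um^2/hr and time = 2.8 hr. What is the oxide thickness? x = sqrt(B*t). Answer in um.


Step 1: Compute B*t = 0.161 * 2.8 = 0.4508
Step 2: x = sqrt(0.4508)
x = 0.671 um


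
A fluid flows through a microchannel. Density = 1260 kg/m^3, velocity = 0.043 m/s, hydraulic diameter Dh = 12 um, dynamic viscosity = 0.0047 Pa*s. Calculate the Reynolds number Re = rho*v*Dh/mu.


Step 1: Convert Dh to meters: Dh = 12e-6 m
Step 2: Re = rho * v * Dh / mu
Re = 1260 * 0.043 * 12e-6 / 0.0047
Re = 0.138


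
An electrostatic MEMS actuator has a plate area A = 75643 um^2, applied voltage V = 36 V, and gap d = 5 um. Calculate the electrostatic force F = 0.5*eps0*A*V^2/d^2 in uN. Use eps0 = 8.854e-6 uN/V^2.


Step 1: Identify parameters.
eps0 = 8.854e-6 uN/V^2, A = 75643 um^2, V = 36 V, d = 5 um
Step 2: Compute V^2 = 36^2 = 1296
Step 3: Compute d^2 = 5^2 = 25
Step 4: F = 0.5 * 8.854e-6 * 75643 * 1296 / 25
F = 17.36 uN


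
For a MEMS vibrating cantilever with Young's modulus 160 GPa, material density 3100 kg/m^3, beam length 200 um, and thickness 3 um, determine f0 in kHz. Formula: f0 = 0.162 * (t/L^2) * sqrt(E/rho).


Step 1: Convert units to SI.
t_SI = 3e-6 m, L_SI = 200e-6 m
Step 2: Calculate sqrt(E/rho).
sqrt(160e9 / 3100) = 7184.21 m/s
Step 3: Compute f0.
f0 = 0.162 * 3e-6 / (200e-6)^2 * 7184.21 = 87288.2 Hz = 87.29 kHz


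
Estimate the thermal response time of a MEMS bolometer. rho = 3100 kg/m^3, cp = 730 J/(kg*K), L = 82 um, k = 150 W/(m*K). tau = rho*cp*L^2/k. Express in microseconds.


Step 1: Convert L to m: L = 82e-6 m
Step 2: L^2 = (82e-6)^2 = 6.724e-09 m^2
Step 3: tau = 3100 * 730 * 6.724e-09 / 150 = 1.0144275e-04 s
Step 4: Convert to microseconds (multiply by 1e6).
tau = 101.443 us


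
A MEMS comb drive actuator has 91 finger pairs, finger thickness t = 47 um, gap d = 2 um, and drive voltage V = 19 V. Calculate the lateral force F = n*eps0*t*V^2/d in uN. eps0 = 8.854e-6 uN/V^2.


Step 1: Parameters: n=91, eps0=8.854e-6 uN/V^2, t=47 um, V=19 V, d=2 um
Step 2: V^2 = 361
Step 3: F = 91 * 8.854e-6 * 47 * 361 / 2
F = 6.835 uN


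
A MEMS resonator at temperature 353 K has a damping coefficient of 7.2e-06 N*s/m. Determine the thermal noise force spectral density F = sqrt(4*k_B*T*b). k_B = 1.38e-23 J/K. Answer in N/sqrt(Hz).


Step 1: Compute 4 * k_B * T * b
= 4 * 1.38e-23 * 353 * 7.2e-06
= 1.4030e-25 N^2/Hz
Step 2: F_noise = sqrt(1.4030e-25)
F_noise = 3.75e-13 N/sqrt(Hz)


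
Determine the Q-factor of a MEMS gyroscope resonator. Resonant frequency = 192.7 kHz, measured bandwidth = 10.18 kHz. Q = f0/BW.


Step 1: Q = f0 / bandwidth
Step 2: Q = 192.7 / 10.18
Q = 18.9


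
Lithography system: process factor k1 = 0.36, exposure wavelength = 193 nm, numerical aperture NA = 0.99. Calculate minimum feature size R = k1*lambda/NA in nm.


Step 1: Identify values: k1 = 0.36, lambda = 193 nm, NA = 0.99
Step 2: R = k1 * lambda / NA
R = 0.36 * 193 / 0.99
R = 70.2 nm


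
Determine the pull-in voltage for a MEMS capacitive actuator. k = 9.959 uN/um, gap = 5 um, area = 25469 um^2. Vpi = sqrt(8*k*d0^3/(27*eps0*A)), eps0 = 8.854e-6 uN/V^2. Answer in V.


Step 1: Compute numerator: 8 * k * d0^3 = 8 * 9.959 * 5^3 = 9959.0
Step 2: Compute denominator: 27 * eps0 * A = 27 * 8.854e-6 * 25469 = 6.088568
Step 3: Vpi = sqrt(9959.0 / 6.088568)
Vpi = 40.44 V


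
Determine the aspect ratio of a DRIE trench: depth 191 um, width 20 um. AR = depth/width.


Step 1: AR = depth / width
Step 2: AR = 191 / 20
AR = 9.6


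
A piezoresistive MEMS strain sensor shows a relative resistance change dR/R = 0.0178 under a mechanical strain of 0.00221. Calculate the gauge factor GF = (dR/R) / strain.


Step 1: Identify values.
dR/R = 0.0178, strain = 0.00221
Step 2: GF = (dR/R) / strain = 0.0178 / 0.00221
GF = 8.1


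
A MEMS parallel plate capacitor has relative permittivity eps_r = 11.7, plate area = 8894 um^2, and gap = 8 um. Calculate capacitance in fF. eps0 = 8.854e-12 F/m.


Step 1: Convert area to m^2: A = 8894e-12 m^2
Step 2: Convert gap to m: d = 8e-6 m
Step 3: C = eps0 * eps_r * A / d
C = 8.854e-12 * 11.7 * 8894e-12 / 8e-6
Step 4: Convert to fF (multiply by 1e15).
C = 115.17 fF


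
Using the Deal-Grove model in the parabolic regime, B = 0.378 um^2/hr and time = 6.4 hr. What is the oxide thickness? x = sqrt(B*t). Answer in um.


Step 1: Compute B*t = 0.378 * 6.4 = 2.4192
Step 2: x = sqrt(2.4192)
x = 1.555 um


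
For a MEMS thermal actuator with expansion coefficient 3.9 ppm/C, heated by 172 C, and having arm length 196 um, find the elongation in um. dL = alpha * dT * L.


Step 1: Convert CTE: alpha = 3.9 ppm/C = 3.9e-6 /C
Step 2: dL = 3.9e-6 * 172 * 196
dL = 0.1315 um


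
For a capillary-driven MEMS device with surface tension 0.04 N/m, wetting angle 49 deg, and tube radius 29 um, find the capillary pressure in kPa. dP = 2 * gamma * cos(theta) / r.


Step 1: cos(49 deg) = 0.6561
Step 2: Convert r to m: r = 29e-6 m
Step 3: dP = 2 * 0.04 * 0.6561 / 29e-6 = 1809.9 Pa
Step 4: Convert Pa to kPa (divide by 1000).
dP = 1.81 kPa


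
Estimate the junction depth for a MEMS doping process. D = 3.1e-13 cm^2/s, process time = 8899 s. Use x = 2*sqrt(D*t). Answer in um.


Step 1: Compute D*t = 3.1e-13 * 8899 = 2.75869e-09 cm^2
Step 2: sqrt(D*t) = 5.2523e-05 cm
Step 3: x = 2 * 5.2523e-05 cm = 1.05046e-04 cm
Step 4: Convert to um (1 cm = 1e4 um): x = 1.05 um


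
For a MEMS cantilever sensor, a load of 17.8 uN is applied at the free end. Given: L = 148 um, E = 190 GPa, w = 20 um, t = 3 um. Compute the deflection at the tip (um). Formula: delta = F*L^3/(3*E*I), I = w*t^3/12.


Step 1: Calculate the second moment of area.
I = w * t^3 / 12 = 20 * 3^3 / 12 = 45.0 um^4
Step 2: Convert E to consistent units (1 GPa = 1000 uN/um^2).
E = 190 GPa = 190000 uN/um^2
Step 3: Calculate tip deflection.
delta = F * L^3 / (3 * E * I)
delta = 17.8 * 148^3 / (3 * 190000 * 45.0)
delta = 2.2497 um


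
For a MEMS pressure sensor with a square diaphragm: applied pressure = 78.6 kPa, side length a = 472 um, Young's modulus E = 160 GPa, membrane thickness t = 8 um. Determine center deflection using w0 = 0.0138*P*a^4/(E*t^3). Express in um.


Step 1: Convert pressure to compatible units (E is in GPa, so P in GPa).
P = 78.6 kPa = 78.6e-6 GPa
Step 2: Compute numerator: 0.0138 * P * a^4.
a^4 = 472^4 = 49632710656
numerator = 0.0138 * 78.6e-6 * 49632710656 = 5.38356e+04
Step 3: Compute denominator: E * t^3 = 160 * 8^3 = 81920
Step 4: w0 = numerator / denominator = 5.38356e+04 / 81920 = 0.6572 um


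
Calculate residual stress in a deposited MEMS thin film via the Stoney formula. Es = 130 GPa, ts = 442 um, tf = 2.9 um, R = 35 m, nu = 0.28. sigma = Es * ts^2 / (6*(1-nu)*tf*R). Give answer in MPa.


Step 1: Compute numerator: Es * ts^2 = 130 * 442^2 = 25397320 (GPa*um^2)
Step 2: Compute denominator (R in um): 6*(1-nu)*tf*R = 6*0.72*2.9*35e6 = 438480000.0 (um^2)
Step 3: sigma (GPa) = 25397320 / 438480000.0 = 5.7921e-02 GPa
Step 4: Convert to MPa (x1000): sigma = 57.9 MPa


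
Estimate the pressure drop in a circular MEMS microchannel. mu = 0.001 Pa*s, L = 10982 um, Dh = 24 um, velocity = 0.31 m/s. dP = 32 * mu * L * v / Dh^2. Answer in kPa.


Step 1: Convert to SI: L = 10982e-6 m, Dh = 24e-6 m
Step 2: dP = 32 * 0.001 * 10982e-6 * 0.31 / (24e-6)^2
Step 3: dP = 189134.44 Pa
Step 4: Convert to kPa: dP = 189.13 kPa


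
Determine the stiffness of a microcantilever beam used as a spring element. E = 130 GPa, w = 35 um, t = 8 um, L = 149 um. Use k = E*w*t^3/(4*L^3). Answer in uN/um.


Step 1: Convert E to consistent units (1 GPa = 1000 uN/um^2).
E = 130 GPa = 130000 uN/um^2
Step 2: Compute t^3 = 8^3 = 512
Step 3: Compute L^3 = 149^3 = 3307949
Step 4: k = 130000 * 35 * 512 / (4 * 3307949)
k = 176.0608 uN/um


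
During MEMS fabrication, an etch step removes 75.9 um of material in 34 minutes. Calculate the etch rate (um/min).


Step 1: Etch rate = depth / time
Step 2: rate = 75.9 / 34
rate = 2.232 um/min


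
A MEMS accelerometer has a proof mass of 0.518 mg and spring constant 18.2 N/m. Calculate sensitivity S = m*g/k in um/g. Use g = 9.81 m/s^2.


Step 1: Convert mass: m = 0.518 mg = 5.18e-07 kg
Step 2: S = m * g / k = 5.18e-07 * 9.81 / 18.2
Step 3: S = 2.79e-07 m/g
Step 4: Convert to um/g: S = 0.279 um/g


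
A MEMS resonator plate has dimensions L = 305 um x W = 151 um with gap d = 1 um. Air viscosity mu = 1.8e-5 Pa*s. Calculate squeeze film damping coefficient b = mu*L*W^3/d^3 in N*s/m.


Step 1: Convert to SI.
L = 305e-6 m, W = 151e-6 m, d = 1e-6 m
Step 2: W^3 = (151e-6)^3 = 3.44e-12 m^3
Step 3: d^3 = (1e-6)^3 = 1.00e-18 m^3
Step 4: b = 1.8e-5 * 305e-6 * 3.44e-12 / 1.00e-18
b = 1.89e-02 N*s/m


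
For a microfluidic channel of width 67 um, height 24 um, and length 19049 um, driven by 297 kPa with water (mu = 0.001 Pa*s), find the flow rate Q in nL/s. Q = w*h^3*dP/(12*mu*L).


Step 1: Convert all dimensions to SI (meters).
w = 67e-6 m, h = 24e-6 m, L = 19049e-6 m, dP = 297e3 Pa
Step 2: Q = w * h^3 * dP / (12 * mu * L)
Q = 67e-6 * (24e-6)^3 * 297e3 / (12 * 0.001 * 19049e-6) = 1.20340427e-09 m^3/s
Step 3: Convert Q from m^3/s to nL/s (1 m^3 = 1e12 nL, so multiply by 1e12).
Q = 1203.404 nL/s


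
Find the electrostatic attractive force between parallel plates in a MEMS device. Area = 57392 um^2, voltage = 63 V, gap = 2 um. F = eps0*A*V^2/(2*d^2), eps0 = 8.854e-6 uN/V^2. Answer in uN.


Step 1: Identify parameters.
eps0 = 8.854e-6 uN/V^2, A = 57392 um^2, V = 63 V, d = 2 um
Step 2: Compute V^2 = 63^2 = 3969
Step 3: Compute d^2 = 2^2 = 4
Step 4: F = 0.5 * 8.854e-6 * 57392 * 3969 / 4
F = 252.105 uN


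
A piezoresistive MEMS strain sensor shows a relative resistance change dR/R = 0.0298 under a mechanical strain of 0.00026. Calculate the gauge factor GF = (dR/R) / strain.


Step 1: Identify values.
dR/R = 0.0298, strain = 0.00026
Step 2: GF = (dR/R) / strain = 0.0298 / 0.00026
GF = 114.6


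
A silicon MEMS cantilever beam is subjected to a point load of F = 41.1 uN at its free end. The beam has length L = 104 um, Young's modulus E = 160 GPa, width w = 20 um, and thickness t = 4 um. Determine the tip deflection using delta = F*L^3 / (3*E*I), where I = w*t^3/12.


Step 1: Calculate the second moment of area.
I = w * t^3 / 12 = 20 * 4^3 / 12 = 106.6667 um^4
Step 2: Convert E to consistent units (1 GPa = 1000 uN/um^2).
E = 160 GPa = 160000 uN/um^2
Step 3: Calculate tip deflection.
delta = F * L^3 / (3 * E * I)
delta = 41.1 * 104^3 / (3 * 160000 * 106.6667)
delta = 0.903 um
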